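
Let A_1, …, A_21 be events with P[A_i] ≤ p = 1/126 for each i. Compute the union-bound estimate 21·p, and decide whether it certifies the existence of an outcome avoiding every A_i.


Union bound: P[∪_{i=1}^{21} A_i] ≤ Σ_i P[A_i] ≤ 21·p = 21·(1/126) = 1/6.
Numerically: 1/6 ≈ 0.1666667.
Is 1/6 < 1? YES.
Since P[∪ A_i] ≤ 1/6 < 1, the complement has P[∩ A_i^c] ≥ 1 − 1/6 = 5/6 > 0, so some outcome avoids every A_i.

21·p = 1/6 ≈ 0.1666667; existence CERTIFIED by the union bound.


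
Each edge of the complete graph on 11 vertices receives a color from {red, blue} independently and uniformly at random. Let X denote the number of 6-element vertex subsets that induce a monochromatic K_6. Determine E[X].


Let X = Σ_S X_S over the C(11, 6) = 462 subsets S of size 6, where X_S = 1 if the K_6 on S is monochromatic.
For a fixed S, the K_6 on S has C(6, 2) = 15 edges. P[all 15 edges red] = (1/2)^15, and likewise for blue, so P[monochromatic] = 2·(1/2)^15 = 2^{1 − 15} = 1/16384.
Summing: E[X] = C(11, 6) · 2^{1 − 15} = 462 · 1/16384 = 231/8192.
Numerically: E[X] ≈ 0.028.

E[X] = C(11,6)·2^(1−C(6,2)) = 231/8192 ≈ 0.028.


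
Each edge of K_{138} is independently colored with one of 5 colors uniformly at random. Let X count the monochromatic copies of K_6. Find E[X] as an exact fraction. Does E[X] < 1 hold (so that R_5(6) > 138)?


E[X] = C(138, 6) · 5^{1 − 15} = 8592039666 · 5^{−14} = 8592039666/6103515625.
As a reduced fraction: E[X] = 8592039666/6103515625 ≈ 1.4077198.
Is E[X] < 1? NO.
Since E[X] ≥ 1, the first-moment bound is inconclusive at n = 138; it does NOT by itself certify R_5(6) > 138.

E[X] = 8592039666/6103515625 ≈ 1.4077198; E[X] ≥ 1; first-moment method inconclusive here.


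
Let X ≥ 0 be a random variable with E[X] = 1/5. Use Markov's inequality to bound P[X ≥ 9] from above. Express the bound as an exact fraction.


μ = E[X] = 1/5, a = 9.
Markov: P[X ≥ 9] ≤ μ/a = (1/5)/9 = 1/45.
Numerically: ≈ 0.0222.
(Since a = 9 > μ = 0.2000, the bound 1/45 is < 1 and informative.)

P[X ≥ 9] ≤ 1/45 ≈ 0.0222.


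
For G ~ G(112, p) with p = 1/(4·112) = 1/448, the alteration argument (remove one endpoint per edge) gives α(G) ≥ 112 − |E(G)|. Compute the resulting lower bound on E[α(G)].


E[|E(G)|] = C(112, 2)·p = 6216 · (1/448) = 111/8.
E[α(G)] ≥ n − E[|E(G)|] = 112 − 111/8 = 785/8.
Numerically: ≈ 98.1250.
(This is only a lower bound; the true E[α(G)] may be larger.)

E[α(G)] ≥ 785/8 ≈ 98.1250.


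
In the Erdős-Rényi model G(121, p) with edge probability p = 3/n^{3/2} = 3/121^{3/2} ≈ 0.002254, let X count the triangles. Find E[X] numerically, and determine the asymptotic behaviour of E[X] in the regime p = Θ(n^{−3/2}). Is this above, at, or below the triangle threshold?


Number of potential triangles: C(121, 3) = 287980.
Each occurs with probability p³ ≈ (0.002254)³ ≈ 1.145064e-08.
By linearity: E[X] = C(121, 3)·p³ ≈ 287980 · 1.145064e-08 ≈ 0.0033.
Since α = 3/2 > 1, p = c/n^{3/2} = o(1/n) is below the triangle threshold p ~ 1/n. Asymptotically E[X] ~ (c³/6)·n^{3(1−α)} = (3³/6)·n^{-1.5} → 0, so by Markov's inequality G has no triangles w.h.p.

E[X] ≈ 0.0033; in regime p = Θ(1/n^{3/2}) E[X] tends to 0 (below the triangle threshold p ~ 1/n).


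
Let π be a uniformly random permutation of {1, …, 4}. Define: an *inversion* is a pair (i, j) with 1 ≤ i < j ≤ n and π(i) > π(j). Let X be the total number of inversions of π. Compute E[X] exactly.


Write X = Σ X_I over the C(4, 2) = 6 pairs i < j, with X_I the indicator of one inversion.
There are 6 indicators.
For each fixed pair i < j, the values π(i) and π(j) are two distinct elements of {1, …, 4} in uniformly random order; by symmetry P[π(i) > π(j)] = 1/2.
By linearity: E[X] = 6 · (1/2) = C(4, 2) · (1/2) = 6/2 = 3 ≈ 3.00000.

E[X] = 3 = 3.00000.


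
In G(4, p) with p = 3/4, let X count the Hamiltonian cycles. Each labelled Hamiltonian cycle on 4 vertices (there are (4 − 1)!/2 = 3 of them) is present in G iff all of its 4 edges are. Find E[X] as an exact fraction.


K_4 has (4 − 1)!/2 = 3 labelled Hamiltonian cycles.
For each such Hamiltonian cycle H, let X_H = 1 if all 4 edges of H are present in G. Then P[X_H = 1] = p^{4} = (3/4)^{4} = 81/256.
By linearity: E[X] = Σ_H E[X_H] = 3 · p^{4} = 3 · 81/256 = 243/256.
Numerically: E[X] ≈ 0.9492.

E[X] = 3 · (3/4)^{4} = 243/256 ≈ 0.9492.


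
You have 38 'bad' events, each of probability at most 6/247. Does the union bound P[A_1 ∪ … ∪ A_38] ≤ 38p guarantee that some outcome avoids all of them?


Union bound: P[∪_{i=1}^{38} A_i] ≤ Σ_i P[A_i] ≤ 38·p = 38·(6/247) = 12/13.
Numerically: 12/13 ≈ 0.9231.
Is 12/13 < 1? YES.
Since P[∪ A_i] ≤ 12/13 < 1, the complement has P[∩ A_i^c] ≥ 1 − 12/13 = 1/13 > 0, so some outcome avoids every A_i.

38·p = 12/13 ≈ 0.9231; existence CERTIFIED by the union bound.


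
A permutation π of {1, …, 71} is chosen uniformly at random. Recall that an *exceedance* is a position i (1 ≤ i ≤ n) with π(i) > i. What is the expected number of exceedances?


Write X = Σ_{i=1}^{71} X_i, where X_i = 1_{π(i) > i}.
For each fixed i, π(i) is uniform over {1, …, 71} (marginal of a uniform permutation), so P[π(i) > i] = (n − i)/n. Summing: Σ_{i=1}^{71} (n − i)/n = (0 + 1 + … + 70)/71 = 71(71 − 1)/(2·71) = (71 − 1)/2.
Hence E[X] = Σ_{i=1}^{71} (71 − i)/71 = 35 ≈ 35.000000.

E[X] = 35 = 35.000000.


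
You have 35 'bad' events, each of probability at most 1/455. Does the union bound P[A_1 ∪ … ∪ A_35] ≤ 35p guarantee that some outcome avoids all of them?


Union bound: P[∪_{i=1}^{35} A_i] ≤ Σ_i P[A_i] ≤ 35·p = 35·(1/455) = 1/13.
Numerically: 1/13 ≈ 0.076923.
Is 1/13 < 1? YES.
Since P[∪ A_i] ≤ 1/13 < 1, the complement has P[∩ A_i^c] ≥ 1 − 1/13 = 12/13 > 0, so some outcome avoids every A_i.

35·p = 1/13 ≈ 0.076923; existence CERTIFIED by the union bound.


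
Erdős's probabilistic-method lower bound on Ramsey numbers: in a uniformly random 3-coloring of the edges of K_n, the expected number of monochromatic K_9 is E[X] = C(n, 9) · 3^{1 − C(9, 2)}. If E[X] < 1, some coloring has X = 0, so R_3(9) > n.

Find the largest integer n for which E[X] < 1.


We need C(n, 9) · 3^{1 − 36} < 1, i.e. C(n, 9) < 3^{36 − 1} = 50031545098999707.
Check values of n near the boundary:
  n = 296: C(296, 9) = 42513789098994080; 42513789098994080 < 50031545098999707? YES
  n = 297: C(297, 9) = 43842345008337645; 43842345008337645 < 50031545098999707? YES
  n = 298: C(298, 9) = 45207677551849890; 45207677551849890 < 50031545098999707? YES
  n = 299: C(299, 9) = 46610674441390059; 46610674441390059 < 50031545098999707? YES
  n = 300: C(300, 9) = 48052241692154700; 48052241692154700 < 50031545098999707? YES
  n = 301: C(301, 9) = 49533303936090975; 49533303936090975 < 50031545098999707? YES
  n = 302: C(302, 9) = 51054804739588650; 51054804739588650 < 50031545098999707? NO
  n = 303: C(303, 9) = 52617706925494425; 52617706925494425 < 50031545098999707? NO
The largest n with C(n, 9) < 50031545098999707 is n = 301 (where E[X] = 16511101312030325/16677181699666569 ≈ 0.990). Hence R_3(9) > 301, i.e. R_3(9) ≥ 302.

Largest n = 301; hence R_3(9) > 301.


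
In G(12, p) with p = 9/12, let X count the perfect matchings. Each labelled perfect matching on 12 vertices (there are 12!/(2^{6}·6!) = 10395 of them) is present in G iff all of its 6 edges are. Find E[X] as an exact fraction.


K_12 has 12!/(2^{6}·6!) = 10395 labelled perfect matchings.
For each such perfect matching H, let X_H = 1 if all 6 edges of H are present in G. Then P[X_H = 1] = p^{6} = (3/4)^{6} = 729/4096.
Summing the indicators: E[X] = Σ_H E[X_H] = 10395 · p^{6} = 10395 · 729/4096 = 7577955/4096.
Numerically: E[X] ≈ 1850.1.

E[X] = 10395 · (3/4)^{6} = 7577955/4096 ≈ 1850.1.


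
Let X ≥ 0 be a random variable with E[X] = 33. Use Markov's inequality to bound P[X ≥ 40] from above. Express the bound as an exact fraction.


μ = E[X] = 33, a = 40.
Markov: P[X ≥ 40] ≤ μ/a = (33)/40 = 33/40.
Numerically: ≈ 0.82500.
(Since a = 40 > μ = 33.00000, the bound 33/40 is < 1 and informative.)

P[X ≥ 40] ≤ 33/40 ≈ 0.82500.


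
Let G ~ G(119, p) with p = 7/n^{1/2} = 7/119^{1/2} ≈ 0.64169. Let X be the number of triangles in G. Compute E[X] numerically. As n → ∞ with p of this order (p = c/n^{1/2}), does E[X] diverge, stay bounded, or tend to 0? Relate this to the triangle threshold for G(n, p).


Number of potential triangles: C(119, 3) = 273819.
Each occurs with probability p³ ≈ (0.64169)³ ≈ 2.6422486e-01.
By linearity: E[X] = C(119, 3)·p³ ≈ 273819 · 2.6422486e-01 ≈ 72349.78719.
Since α = 1/2 < 1, p = c/n^{1/2} ≫ 1/n is above the triangle threshold p ~ 1/n. Asymptotically E[X] ~ (c³/6)·n^{3(1−α)} = (7³/6)·n^{1.5} → ∞; triangles are abundant w.h.p.

E[X] ≈ 72349.78719; in regime p = Θ(1/n^{1/2}) E[X] diverges (above the triangle threshold p ~ 1/n).


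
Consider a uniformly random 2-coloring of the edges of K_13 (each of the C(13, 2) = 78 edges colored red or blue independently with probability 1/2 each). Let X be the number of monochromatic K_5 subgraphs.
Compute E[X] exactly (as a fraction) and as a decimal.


Let X = Σ_S X_S over the C(13, 5) = 1287 subsets S of size 5, where X_S = 1 if the K_5 on S is monochromatic.
For a fixed S, the K_5 on S has C(5, 2) = 10 edges. P[all 10 edges red] = (1/2)^10, and likewise for blue, so P[monochromatic] = 2·(1/2)^10 = 2^{1 − 10} = 1/512.
Summing: E[X] = C(13, 5) · 2^{1 − 10} = 1287 · 1/512 = 1287/512.
Numerically: E[X] ≈ 2.51367.

E[X] = C(13,5)·2^(1−C(5,2)) = 1287/512 ≈ 2.51367.


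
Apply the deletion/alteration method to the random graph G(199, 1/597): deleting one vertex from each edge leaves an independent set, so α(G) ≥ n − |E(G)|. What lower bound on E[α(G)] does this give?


E[|E(G)|] = C(199, 2)·p = 19701 · (1/597) = 33.
E[α(G)] ≥ n − E[|E(G)|] = 199 − 33 = 166.
Numerically: ≈ 166.000.
(This is only a lower bound; the true E[α(G)] may be larger.)

E[α(G)] ≥ 166 ≈ 166.000.


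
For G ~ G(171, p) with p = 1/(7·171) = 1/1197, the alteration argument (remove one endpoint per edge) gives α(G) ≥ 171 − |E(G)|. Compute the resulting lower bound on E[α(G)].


E[|E(G)|] = C(171, 2)·p = 14535 · (1/1197) = 85/7.
E[α(G)] ≥ n − E[|E(G)|] = 171 − 85/7 = 1112/7.
Numerically: ≈ 158.8571.
(This is only a lower bound; the true E[α(G)] may be larger.)

E[α(G)] ≥ 1112/7 ≈ 158.8571.


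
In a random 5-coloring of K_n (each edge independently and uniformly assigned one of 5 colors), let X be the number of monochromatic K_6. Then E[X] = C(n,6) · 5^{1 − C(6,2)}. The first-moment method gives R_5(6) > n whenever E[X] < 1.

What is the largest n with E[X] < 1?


We need C(n, 6) · 5^{1 − 15} < 1, i.e. C(n, 6) < 5^{15 − 1} = 6103515625.
Check values of n near the boundary:
  n = 126: C(126, 6) = 4925156775; 4925156775 < 6103515625? YES
  n = 127: C(127, 6) = 5169379425; 5169379425 < 6103515625? YES
  n = 128: C(128, 6) = 5423611200; 5423611200 < 6103515625? YES
  n = 129: C(129, 6) = 5688177600; 5688177600 < 6103515625? YES
  n = 130: C(130, 6) = 5963412000; 5963412000 < 6103515625? YES
  n = 131: C(131, 6) = 6249655776; 6249655776 < 6103515625? NO
The largest n with C(n, 6) < 6103515625 is n = 130 (where E[X] = 47707296/48828125 ≈ 0.9770454). Hence R_5(6) > 130, i.e. R_5(6) ≥ 131.

Largest n = 130; hence R_5(6) > 130.


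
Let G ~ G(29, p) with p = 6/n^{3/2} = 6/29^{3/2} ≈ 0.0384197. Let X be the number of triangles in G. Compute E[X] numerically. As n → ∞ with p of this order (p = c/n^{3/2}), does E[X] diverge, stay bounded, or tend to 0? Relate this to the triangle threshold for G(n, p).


Number of potential triangles: C(29, 3) = 3654.
Each occurs with probability p³ ≈ (0.0384197)³ ≈ 5.67104065e-05.
By linearity: E[X] = C(29, 3)·p³ ≈ 3654 · 5.67104065e-05 ≈ 0.207220.
Since α = 3/2 > 1, p = c/n^{3/2} = o(1/n) is below the triangle threshold p ~ 1/n. Asymptotically E[X] ~ (c³/6)·n^{3(1−α)} = (6³/6)·n^{-1.5} → 0, so by Markov's inequality G has no triangles w.h.p.

E[X] ≈ 0.207220; in regime p = Θ(1/n^{3/2}) E[X] tends to 0 (below the triangle threshold p ~ 1/n).


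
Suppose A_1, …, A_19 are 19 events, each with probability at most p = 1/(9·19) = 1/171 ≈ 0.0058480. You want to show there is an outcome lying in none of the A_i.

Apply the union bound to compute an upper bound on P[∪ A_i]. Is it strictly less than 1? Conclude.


Union bound: P[∪_{i=1}^{19} A_i] ≤ Σ_i P[A_i] ≤ 19·p = 19·(1/171) = 1/9.
Numerically: 1/9 ≈ 0.1111111.
Is 1/9 < 1? YES.
Since P[∪ A_i] ≤ 1/9 < 1, the complement has P[∩ A_i^c] ≥ 1 − 1/9 = 8/9 > 0, so some outcome avoids every A_i.

19·p = 1/9 ≈ 0.1111111; existence CERTIFIED by the union bound.


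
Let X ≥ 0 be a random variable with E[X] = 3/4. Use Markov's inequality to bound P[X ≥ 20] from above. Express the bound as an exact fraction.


μ = E[X] = 3/4, a = 20.
Markov: P[X ≥ 20] ≤ μ/a = (3/4)/20 = 3/80.
Numerically: ≈ 0.037.
(Since a = 20 > μ = 0.750, the bound 3/80 is < 1 and informative.)

P[X ≥ 20] ≤ 3/80 ≈ 0.037.


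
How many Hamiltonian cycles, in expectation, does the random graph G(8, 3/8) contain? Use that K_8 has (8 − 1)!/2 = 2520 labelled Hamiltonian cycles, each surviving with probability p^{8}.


K_8 has (8 − 1)!/2 = 2520 labelled Hamiltonian cycles.
For each such Hamiltonian cycle H, let X_H = 1 if all 8 edges of H are present in G. Then P[X_H = 1] = p^{8} = (3/8)^{8} = 6561/16777216.
By linearity: E[X] = Σ_H E[X_H] = 2520 · p^{8} = 2520 · 6561/16777216 = 2066715/2097152.
Numerically: E[X] ≈ 0.985487.

E[X] = 2520 · (3/8)^{8} = 2066715/2097152 ≈ 0.985487.


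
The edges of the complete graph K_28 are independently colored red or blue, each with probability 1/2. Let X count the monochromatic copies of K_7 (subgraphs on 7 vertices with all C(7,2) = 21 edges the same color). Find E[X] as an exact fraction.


Let X = Σ_S X_S over the C(28, 7) = 1184040 subsets S of size 7, where X_S = 1 if the K_7 on S is monochromatic.
For a fixed S, the K_7 on S has C(7, 2) = 21 edges. P[all 21 edges red] = (1/2)^21, and likewise for blue, so P[monochromatic] = 2·(1/2)^21 = 2^{1 − 21} = 1/1048576.
By linearity: E[X] = C(28, 7) · 2^{1 − 21} = 1184040 · 1/1048576 = 148005/131072.
Numerically: E[X] ≈ 1.1292.

E[X] = C(28,7)·2^(1−C(7,2)) = 148005/131072 ≈ 1.1292.


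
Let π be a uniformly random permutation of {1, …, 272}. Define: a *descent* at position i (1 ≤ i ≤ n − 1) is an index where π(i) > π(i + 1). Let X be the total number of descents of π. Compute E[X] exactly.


Write X = Σ X_I over i = 1, …, 271, with X_I the indicator of one descent.
There are 271 indicators.
For each fixed i, the pair (π(i), π(i+1)) is a uniformly random ordered pair of distinct values from {1, …, 272}; by symmetry P[π(i) > π(i+1)] = 1/2.
By linearity: E[X] = 271 · (1/2) = (272 − 1) · (1/2) = 271/2 ≈ 135.5000.

E[X] = 271/2 = 135.5000.


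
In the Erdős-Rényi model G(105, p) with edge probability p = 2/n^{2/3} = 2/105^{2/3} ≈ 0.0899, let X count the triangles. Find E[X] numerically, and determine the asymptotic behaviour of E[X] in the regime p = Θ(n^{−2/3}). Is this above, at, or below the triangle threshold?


Number of potential triangles: C(105, 3) = 187460.
Each occurs with probability p³ ≈ (0.0899)³ ≈ 7.25624e-04.
By linearity: E[X] = C(105, 3)·p³ ≈ 187460 · 7.25624e-04 ≈ 136.025.
Since α = 2/3 < 1, p = c/n^{2/3} ≫ 1/n is above the triangle threshold p ~ 1/n. Asymptotically E[X] ~ (c³/6)·n^{3(1−α)} = (2³/6)·n^{1} → ∞; triangles are abundant w.h.p.

E[X] ≈ 136.025; in regime p = Θ(1/n^{2/3}) E[X] diverges (above the triangle threshold p ~ 1/n).


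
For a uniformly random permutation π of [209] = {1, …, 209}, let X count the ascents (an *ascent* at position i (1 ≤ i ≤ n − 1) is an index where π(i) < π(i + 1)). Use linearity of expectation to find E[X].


Write X = Σ X_I over i = 1, …, 208, with X_I the indicator of one ascent.
There are 208 indicators.
For each fixed i, the pair (π(i), π(i+1)) is a uniformly random ordered pair of distinct values from {1, …, 209}; by symmetry P[π(i) < π(i+1)] = 1/2.
By linearity: E[X] = 208 · (1/2) = (209 − 1) · (1/2) = 104 ≈ 104.000.

E[X] = 104 = 104.000.


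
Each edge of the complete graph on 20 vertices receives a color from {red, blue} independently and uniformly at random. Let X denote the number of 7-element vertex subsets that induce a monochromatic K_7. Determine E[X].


Let X = Σ_S X_S over the C(20, 7) = 77520 subsets S of size 7, where X_S = 1 if the K_7 on S is monochromatic.
For a fixed S, the K_7 on S has C(7, 2) = 21 edges. P[all 21 edges red] = (1/2)^21, and likewise for blue, so P[monochromatic] = 2·(1/2)^21 = 2^{1 − 21} = 1/1048576.
By linearity: E[X] = C(20, 7) · 2^{1 − 21} = 77520 · 1/1048576 = 4845/65536.
Numerically: E[X] ≈ 0.073929.

E[X] = C(20,7)·2^(1−C(7,2)) = 4845/65536 ≈ 0.073929.


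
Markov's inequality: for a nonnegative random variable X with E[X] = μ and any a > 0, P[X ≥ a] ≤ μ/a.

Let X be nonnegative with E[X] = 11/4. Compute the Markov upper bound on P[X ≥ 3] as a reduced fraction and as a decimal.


μ = E[X] = 11/4, a = 3.
Markov: P[X ≥ 3] ≤ μ/a = (11/4)/3 = 11/12.
Numerically: ≈ 0.91667.
(Since a = 3 > μ = 2.75000, the bound 11/12 is < 1 and informative.)

P[X ≥ 3] ≤ 11/12 ≈ 0.91667.


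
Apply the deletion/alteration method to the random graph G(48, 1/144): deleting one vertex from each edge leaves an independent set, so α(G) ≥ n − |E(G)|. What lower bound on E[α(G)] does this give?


E[|E(G)|] = C(48, 2)·p = 1128 · (1/144) = 47/6.
E[α(G)] ≥ n − E[|E(G)|] = 48 − 47/6 = 241/6.
Numerically: ≈ 40.166667.
(This is only a lower bound; the true E[α(G)] may be larger.)

E[α(G)] ≥ 241/6 ≈ 40.166667.


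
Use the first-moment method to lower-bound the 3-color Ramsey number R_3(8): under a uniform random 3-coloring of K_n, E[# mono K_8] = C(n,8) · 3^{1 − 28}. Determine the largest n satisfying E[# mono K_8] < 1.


We need C(n, 8) · 3^{1 − 28} < 1, i.e. C(n, 8) < 3^{28 − 1} = 7625597484987.
Check values of n near the boundary:
  n = 151: C(151, 8) = 5551321138650; 5551321138650 < 7625597484987? YES
  n = 152: C(152, 8) = 5859727868575; 5859727868575 < 7625597484987? YES
  n = 153: C(153, 8) = 6183023199255; 6183023199255 < 7625597484987? YES
  n = 154: C(154, 8) = 6521818990995; 6521818990995 < 7625597484987? YES
  n = 155: C(155, 8) = 6876747915675; 6876747915675 < 7625597484987? YES
  n = 156: C(156, 8) = 7248464019225; 7248464019225 < 7625597484987? YES
  n = 157: C(157, 8) = 7637643295425; 7637643295425 < 7625597484987? NO
  n = 158: C(158, 8) = 8044984271181; 8044984271181 < 7625597484987? NO
  n = 159: C(159, 8) = 8471208603429; 8471208603429 < 7625597484987? NO
The largest n with C(n, 8) < 7625597484987 is n = 156 (where E[X] = 805384891025/847288609443 ≈ 0.9505). Hence R_3(8) > 156, i.e. R_3(8) ≥ 157.

Largest n = 156; hence R_3(8) > 156.


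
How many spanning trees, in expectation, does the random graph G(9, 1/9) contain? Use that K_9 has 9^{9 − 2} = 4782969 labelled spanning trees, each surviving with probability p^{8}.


K_9 has 9^{9 − 2} = 4782969 labelled spanning trees.
For each such spanning tree H, let X_H = 1 if all 8 edges of H are present in G. Then P[X_H = 1] = p^{8} = (1/9)^{8} = 1/43046721.
Summing the indicators: E[X] = Σ_H E[X_H] = 4782969 · p^{8} = 4782969 · 1/43046721 = 1/9.
Numerically: E[X] ≈ 0.11111.

E[X] = 4782969 · (1/9)^{8} = 1/9 ≈ 0.11111.


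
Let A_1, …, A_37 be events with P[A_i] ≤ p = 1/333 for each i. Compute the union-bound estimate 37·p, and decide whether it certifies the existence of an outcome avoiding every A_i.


Union bound: P[∪_{i=1}^{37} A_i] ≤ Σ_i P[A_i] ≤ 37·p = 37·(1/333) = 1/9.
Numerically: 1/9 ≈ 0.1111111.
Is 1/9 < 1? YES.
Since P[∪ A_i] ≤ 1/9 < 1, the complement has P[∩ A_i^c] ≥ 1 − 1/9 = 8/9 > 0, so some outcome avoids every A_i.

37·p = 1/9 ≈ 0.1111111; existence CERTIFIED by the union bound.


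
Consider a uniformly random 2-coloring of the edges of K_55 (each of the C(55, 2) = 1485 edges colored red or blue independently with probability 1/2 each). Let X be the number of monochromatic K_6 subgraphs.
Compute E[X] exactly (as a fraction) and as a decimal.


Let X = Σ_S X_S over the C(55, 6) = 28989675 subsets S of size 6, where X_S = 1 if the K_6 on S is monochromatic.
For a fixed S, the K_6 on S has C(6, 2) = 15 edges. P[all 15 edges red] = (1/2)^15, and likewise for blue, so P[monochromatic] = 2·(1/2)^15 = 2^{1 − 15} = 1/16384.
By linearity of expectation: E[X] = C(55, 6) · 2^{1 − 15} = 28989675 · 1/16384 = 28989675/16384.
Numerically: E[X] ≈ 1769.389343.

E[X] = C(55,6)·2^(1−C(6,2)) = 28989675/16384 ≈ 1769.389343.


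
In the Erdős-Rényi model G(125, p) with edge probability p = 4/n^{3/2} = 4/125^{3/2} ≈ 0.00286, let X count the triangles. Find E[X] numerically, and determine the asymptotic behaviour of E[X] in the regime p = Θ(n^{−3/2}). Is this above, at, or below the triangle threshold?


Number of potential triangles: C(125, 3) = 317750.
Each occurs with probability p³ ≈ (0.00286)³ ≈ 2.34469e-08.
By linearity: E[X] = C(125, 3)·p³ ≈ 317750 · 2.34469e-08 ≈ 0.007.
Since α = 3/2 > 1, p = c/n^{3/2} = o(1/n) is below the triangle threshold p ~ 1/n. Asymptotically E[X] ~ (c³/6)·n^{3(1−α)} = (4³/6)·n^{-1.5} → 0, so by Markov's inequality G has no triangles w.h.p.

E[X] ≈ 0.007; in regime p = Θ(1/n^{3/2}) E[X] tends to 0 (below the triangle threshold p ~ 1/n).


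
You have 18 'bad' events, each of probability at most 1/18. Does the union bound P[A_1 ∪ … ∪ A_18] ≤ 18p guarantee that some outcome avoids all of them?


Union bound: P[∪_{i=1}^{18} A_i] ≤ Σ_i P[A_i] ≤ 18·p = 18·(1/18) = 1.
Numerically: 1 ≈ 1.000000.
Is 1 < 1? NO.
Since the bound 1 is ≥ 1, the union bound is uninformative here; it does NOT by itself certify existence.

18·p = 1 ≈ 1.000000; existence NOT certified by the union bound.


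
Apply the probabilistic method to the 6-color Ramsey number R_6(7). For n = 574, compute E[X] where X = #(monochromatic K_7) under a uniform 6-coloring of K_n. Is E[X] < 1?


E[X] = C(574, 7) · 6^{1 − 21} = 3926481655188664 · 6^{−20} = 3926481655188664/3656158440062976.
As a reduced fraction: E[X] = 490810206898583/457019805007872 ≈ 1.07394.
Is E[X] < 1? NO.
Since E[X] ≥ 1, the first-moment bound is inconclusive at n = 574; it does NOT by itself certify R_6(7) > 574.

E[X] = 490810206898583/457019805007872 ≈ 1.07394; E[X] ≥ 1; first-moment method inconclusive here.


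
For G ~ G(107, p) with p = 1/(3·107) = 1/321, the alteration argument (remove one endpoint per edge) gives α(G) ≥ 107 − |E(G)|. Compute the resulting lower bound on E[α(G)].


E[|E(G)|] = C(107, 2)·p = 5671 · (1/321) = 53/3.
E[α(G)] ≥ n − E[|E(G)|] = 107 − 53/3 = 268/3.
Numerically: ≈ 89.3333.
(This is only a lower bound; the true E[α(G)] may be larger.)

E[α(G)] ≥ 268/3 ≈ 89.3333.


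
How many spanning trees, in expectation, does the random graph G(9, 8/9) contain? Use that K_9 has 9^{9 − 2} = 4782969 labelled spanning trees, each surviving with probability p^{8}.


K_9 has 9^{9 − 2} = 4782969 labelled spanning trees.
For each such spanning tree H, let X_H = 1 if all 8 edges of H are present in G. Then P[X_H = 1] = p^{8} = (8/9)^{8} = 16777216/43046721.
By linearity: E[X] = Σ_H E[X_H] = 4782969 · p^{8} = 4782969 · 16777216/43046721 = 16777216/9.
Numerically: E[X] ≈ 1.86e+06.

E[X] = 4782969 · (8/9)^{8} = 16777216/9 ≈ 1.86e+06.


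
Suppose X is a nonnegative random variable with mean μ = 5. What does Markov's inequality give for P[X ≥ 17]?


μ = E[X] = 5, a = 17.
Markov: P[X ≥ 17] ≤ μ/a = (5)/17 = 5/17.
Numerically: ≈ 0.294.
(Since a = 17 > μ = 5.000, the bound 5/17 is < 1 and informative.)

P[X ≥ 17] ≤ 5/17 ≈ 0.294.


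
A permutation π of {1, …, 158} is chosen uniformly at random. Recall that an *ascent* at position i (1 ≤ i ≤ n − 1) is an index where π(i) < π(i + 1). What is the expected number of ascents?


Write X = Σ X_I over i = 1, …, 157, with X_I the indicator of one ascent.
There are 157 indicators.
For each fixed i, the pair (π(i), π(i+1)) is a uniformly random ordered pair of distinct values from {1, …, 158}; by symmetry P[π(i) < π(i+1)] = 1/2.
By linearity: E[X] = 157 · (1/2) = (158 − 1) · (1/2) = 157/2 ≈ 78.5000.

E[X] = 157/2 = 78.5000.


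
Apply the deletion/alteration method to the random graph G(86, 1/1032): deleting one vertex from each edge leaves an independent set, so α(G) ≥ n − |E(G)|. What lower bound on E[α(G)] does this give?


E[|E(G)|] = C(86, 2)·p = 3655 · (1/1032) = 85/24.
E[α(G)] ≥ n − E[|E(G)|] = 86 − 85/24 = 1979/24.
Numerically: ≈ 82.4583.
(This is only a lower bound; the true E[α(G)] may be larger.)

E[α(G)] ≥ 1979/24 ≈ 82.4583.


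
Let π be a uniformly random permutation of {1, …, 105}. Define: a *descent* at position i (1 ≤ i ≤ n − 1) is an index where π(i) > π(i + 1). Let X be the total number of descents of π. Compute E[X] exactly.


Write X = Σ X_I over i = 1, …, 104, with X_I the indicator of one descent.
There are 104 indicators.
For each fixed i, the pair (π(i), π(i+1)) is a uniformly random ordered pair of distinct values from {1, …, 105}; by symmetry P[π(i) > π(i+1)] = 1/2.
By linearity: E[X] = 104 · (1/2) = (105 − 1) · (1/2) = 52 ≈ 52.00000.

E[X] = 52 = 52.00000.


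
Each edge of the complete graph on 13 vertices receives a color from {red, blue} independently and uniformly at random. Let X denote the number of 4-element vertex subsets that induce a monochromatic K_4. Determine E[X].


Let X = Σ_S X_S over the C(13, 4) = 715 subsets S of size 4, where X_S = 1 if the K_4 on S is monochromatic.
For a fixed S, the K_4 on S has C(4, 2) = 6 edges. P[all 6 edges red] = (1/2)^6, and likewise for blue, so P[monochromatic] = 2·(1/2)^6 = 2^{1 − 6} = 1/32.
Summing: E[X] = C(13, 4) · 2^{1 − 6} = 715 · 1/32 = 715/32.
Numerically: E[X] ≈ 22.34375.

E[X] = C(13,4)·2^(1−C(4,2)) = 715/32 ≈ 22.34375.


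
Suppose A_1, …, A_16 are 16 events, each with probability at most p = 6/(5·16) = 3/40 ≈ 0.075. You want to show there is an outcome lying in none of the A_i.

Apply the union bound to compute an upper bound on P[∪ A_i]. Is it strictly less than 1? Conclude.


Union bound: P[∪_{i=1}^{16} A_i] ≤ Σ_i P[A_i] ≤ 16·p = 16·(3/40) = 6/5.
Numerically: 6/5 ≈ 1.200.
Is 6/5 < 1? NO.
Since the bound 6/5 is ≥ 1, the union bound is uninformative here; it does NOT by itself certify existence.

16·p = 6/5 ≈ 1.200; existence NOT certified by the union bound.


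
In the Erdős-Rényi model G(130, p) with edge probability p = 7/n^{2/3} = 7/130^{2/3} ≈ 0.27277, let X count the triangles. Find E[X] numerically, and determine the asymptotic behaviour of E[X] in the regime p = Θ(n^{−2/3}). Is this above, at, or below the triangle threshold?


Number of potential triangles: C(130, 3) = 357760.
Each occurs with probability p³ ≈ (0.27277)³ ≈ 2.0295858e-02.
By linearity: E[X] = C(130, 3)·p³ ≈ 357760 · 2.0295858e-02 ≈ 7261.04615.
Since α = 2/3 < 1, p = c/n^{2/3} ≫ 1/n is above the triangle threshold p ~ 1/n. Asymptotically E[X] ~ (c³/6)·n^{3(1−α)} = (7³/6)·n^{1} → ∞; triangles are abundant w.h.p.

E[X] ≈ 7261.04615; in regime p = Θ(1/n^{2/3}) E[X] diverges (above the triangle threshold p ~ 1/n).


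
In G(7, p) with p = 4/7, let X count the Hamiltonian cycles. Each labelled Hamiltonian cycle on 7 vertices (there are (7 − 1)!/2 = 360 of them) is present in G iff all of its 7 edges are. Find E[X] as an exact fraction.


K_7 has (7 − 1)!/2 = 360 labelled Hamiltonian cycles.
For each such Hamiltonian cycle H, let X_H = 1 if all 7 edges of H are present in G. Then P[X_H = 1] = p^{7} = (4/7)^{7} = 16384/823543.
Summing the indicators: E[X] = Σ_H E[X_H] = 360 · p^{7} = 360 · 16384/823543 = 5898240/823543.
Numerically: E[X] ≈ 7.16203.

E[X] = 360 · (4/7)^{7} = 5898240/823543 ≈ 7.16203.


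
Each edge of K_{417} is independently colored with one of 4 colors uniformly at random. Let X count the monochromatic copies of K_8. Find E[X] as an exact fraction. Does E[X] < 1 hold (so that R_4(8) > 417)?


E[X] = C(417, 8) · 4^{1 − 28} = 21194845068522060 · 4^{−27} = 21194845068522060/18014398509481984.
As a reduced fraction: E[X] = 5298711267130515/4503599627370496 ≈ 1.176550.
Is E[X] < 1? NO.
Since E[X] ≥ 1, the first-moment bound is inconclusive at n = 417; it does NOT by itself certify R_4(8) > 417.

E[X] = 5298711267130515/4503599627370496 ≈ 1.176550; E[X] ≥ 1; first-moment method inconclusive here.


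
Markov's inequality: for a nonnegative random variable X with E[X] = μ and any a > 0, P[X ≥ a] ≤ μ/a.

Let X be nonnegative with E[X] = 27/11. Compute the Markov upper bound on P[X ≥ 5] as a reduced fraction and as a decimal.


μ = E[X] = 27/11, a = 5.
Markov: P[X ≥ 5] ≤ μ/a = (27/11)/5 = 27/55.
Numerically: ≈ 0.490909.
(Since a = 5 > μ = 2.454545, the bound 27/55 is < 1 and informative.)

P[X ≥ 5] ≤ 27/55 ≈ 0.490909.


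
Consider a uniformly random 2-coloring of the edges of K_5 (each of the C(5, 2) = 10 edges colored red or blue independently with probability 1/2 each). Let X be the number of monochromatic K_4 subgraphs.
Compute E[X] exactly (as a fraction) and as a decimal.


Let X = Σ_S X_S over the C(5, 4) = 5 subsets S of size 4, where X_S = 1 if the K_4 on S is monochromatic.
For a fixed S, the K_4 on S has C(4, 2) = 6 edges. P[all 6 edges red] = (1/2)^6, and likewise for blue, so P[monochromatic] = 2·(1/2)^6 = 2^{1 − 6} = 1/32.
By linearity: E[X] = C(5, 4) · 2^{1 − 6} = 5 · 1/32 = 5/32.
Numerically: E[X] ≈ 0.15625.

E[X] = C(5,4)·2^(1−C(4,2)) = 5/32 ≈ 0.15625.


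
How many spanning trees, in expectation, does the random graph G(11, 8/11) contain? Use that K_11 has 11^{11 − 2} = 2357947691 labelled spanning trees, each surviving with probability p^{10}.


K_11 has 11^{11 − 2} = 2357947691 labelled spanning trees.
For each such spanning tree H, let X_H = 1 if all 10 edges of H are present in G. Then P[X_H = 1] = p^{10} = (8/11)^{10} = 1073741824/25937424601.
Summing the indicators: E[X] = Σ_H E[X_H] = 2357947691 · p^{10} = 2357947691 · 1073741824/25937424601 = 1073741824/11.
Numerically: E[X] ≈ 9.7613e+07.

E[X] = 2357947691 · (8/11)^{10} = 1073741824/11 ≈ 9.7613e+07.


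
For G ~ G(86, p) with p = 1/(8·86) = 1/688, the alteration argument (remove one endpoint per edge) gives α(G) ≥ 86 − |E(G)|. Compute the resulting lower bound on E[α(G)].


E[|E(G)|] = C(86, 2)·p = 3655 · (1/688) = 85/16.
E[α(G)] ≥ n − E[|E(G)|] = 86 − 85/16 = 1291/16.
Numerically: ≈ 80.687500.
(This is only a lower bound; the true E[α(G)] may be larger.)

E[α(G)] ≥ 1291/16 ≈ 80.687500.


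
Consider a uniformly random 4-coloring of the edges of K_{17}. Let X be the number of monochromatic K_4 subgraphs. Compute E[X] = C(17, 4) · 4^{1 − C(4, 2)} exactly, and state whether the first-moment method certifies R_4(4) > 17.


E[X] = C(17, 4) · 4^{1 − 6} = 2380 · 4^{−5} = 2380/1024.
As a reduced fraction: E[X] = 595/256 ≈ 2.324219.
Is E[X] < 1? NO.
Since E[X] ≥ 1, the first-moment bound is inconclusive at n = 17; it does NOT by itself certify R_4(4) > 17.

E[X] = 595/256 ≈ 2.324219; E[X] ≥ 1; first-moment method inconclusive here.


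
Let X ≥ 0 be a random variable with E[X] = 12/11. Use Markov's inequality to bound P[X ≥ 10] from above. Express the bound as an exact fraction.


μ = E[X] = 12/11, a = 10.
Markov: P[X ≥ 10] ≤ μ/a = (12/11)/10 = 6/55.
Numerically: ≈ 0.109091.
(Since a = 10 > μ = 1.090909, the bound 6/55 is < 1 and informative.)

P[X ≥ 10] ≤ 6/55 ≈ 0.109091.


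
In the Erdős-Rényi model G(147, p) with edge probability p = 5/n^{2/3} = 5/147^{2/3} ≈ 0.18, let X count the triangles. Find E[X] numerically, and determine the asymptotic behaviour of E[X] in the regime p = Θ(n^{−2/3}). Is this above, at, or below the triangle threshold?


Number of potential triangles: C(147, 3) = 518665.
Each occurs with probability p³ ≈ (0.18)³ ≈ 5.78463e-03.
By linearity: E[X] = C(147, 3)·p³ ≈ 518665 · 5.78463e-03 ≈ 3000.283.
Since α = 2/3 < 1, p = c/n^{2/3} ≫ 1/n is above the triangle threshold p ~ 1/n. Asymptotically E[X] ~ (c³/6)·n^{3(1−α)} = (5³/6)·n^{1} → ∞; triangles are abundant w.h.p.

E[X] ≈ 3000.283; in regime p = Θ(1/n^{2/3}) E[X] diverges (above the triangle threshold p ~ 1/n).


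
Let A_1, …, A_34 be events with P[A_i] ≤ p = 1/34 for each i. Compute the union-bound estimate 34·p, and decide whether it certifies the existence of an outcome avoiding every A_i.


Union bound: P[∪_{i=1}^{34} A_i] ≤ Σ_i P[A_i] ≤ 34·p = 34·(1/34) = 1.
Numerically: 1 ≈ 1.000000.
Is 1 < 1? NO.
Since the bound 1 is ≥ 1, the union bound is uninformative here; it does NOT by itself certify existence.

34·p = 1 ≈ 1.000000; existence NOT certified by the union bound.


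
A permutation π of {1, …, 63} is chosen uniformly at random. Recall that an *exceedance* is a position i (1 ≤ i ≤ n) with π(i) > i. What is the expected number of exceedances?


Write X = Σ_{i=1}^{63} X_i, where X_i = 1_{π(i) > i}.
For each fixed i, π(i) is uniform over {1, …, 63} (marginal of a uniform permutation), so P[π(i) > i] = (n − i)/n. Summing: Σ_{i=1}^{63} (n − i)/n = (0 + 1 + … + 62)/63 = 63(63 − 1)/(2·63) = (63 − 1)/2.
Hence E[X] = Σ_{i=1}^{63} (63 − i)/63 = 31 ≈ 31.0000.

E[X] = 31 = 31.0000.


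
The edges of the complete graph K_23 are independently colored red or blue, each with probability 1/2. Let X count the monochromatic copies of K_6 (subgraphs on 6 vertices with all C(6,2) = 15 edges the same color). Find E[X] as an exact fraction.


Let X = Σ_S X_S over the C(23, 6) = 100947 subsets S of size 6, where X_S = 1 if the K_6 on S is monochromatic.
For a fixed S, the K_6 on S has C(6, 2) = 15 edges. P[all 15 edges red] = (1/2)^15, and likewise for blue, so P[monochromatic] = 2·(1/2)^15 = 2^{1 − 15} = 1/16384.
Summing: E[X] = C(23, 6) · 2^{1 − 15} = 100947 · 1/16384 = 100947/16384.
Numerically: E[X] ≈ 6.161.

E[X] = C(23,6)·2^(1−C(6,2)) = 100947/16384 ≈ 6.161.


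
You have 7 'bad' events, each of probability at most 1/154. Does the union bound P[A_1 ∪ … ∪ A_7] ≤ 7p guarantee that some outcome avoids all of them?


Union bound: P[∪_{i=1}^{7} A_i] ≤ Σ_i P[A_i] ≤ 7·p = 7·(1/154) = 1/22.
Numerically: 1/22 ≈ 0.045.
Is 1/22 < 1? YES.
Since P[∪ A_i] ≤ 1/22 < 1, the complement has P[∩ A_i^c] ≥ 1 − 1/22 = 21/22 > 0, so some outcome avoids every A_i.

7·p = 1/22 ≈ 0.045; existence CERTIFIED by the union bound.


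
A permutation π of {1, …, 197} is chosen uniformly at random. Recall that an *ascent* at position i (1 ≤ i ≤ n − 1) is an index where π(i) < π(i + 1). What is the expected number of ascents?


Write X = Σ X_I over i = 1, …, 196, with X_I the indicator of one ascent.
There are 196 indicators.
For each fixed i, the pair (π(i), π(i+1)) is a uniformly random ordered pair of distinct values from {1, …, 197}; by symmetry P[π(i) < π(i+1)] = 1/2.
By linearity: E[X] = 196 · (1/2) = (197 − 1) · (1/2) = 98 ≈ 98.0000.

E[X] = 98 = 98.0000.


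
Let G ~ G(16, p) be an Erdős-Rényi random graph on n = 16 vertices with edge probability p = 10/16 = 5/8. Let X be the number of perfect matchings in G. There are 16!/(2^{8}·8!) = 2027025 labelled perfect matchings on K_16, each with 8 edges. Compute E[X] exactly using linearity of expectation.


K_16 has 16!/(2^{8}·8!) = 2027025 labelled perfect matchings.
For each such perfect matching H, let X_H = 1 if all 8 edges of H are present in G. Then P[X_H = 1] = p^{8} = (5/8)^{8} = 390625/16777216.
Summing the indicators: E[X] = Σ_H E[X_H] = 2027025 · p^{8} = 2027025 · 390625/16777216 = 791806640625/16777216.
Numerically: E[X] ≈ 4.72e+04.

E[X] = 2027025 · (5/8)^{8} = 791806640625/16777216 ≈ 4.72e+04.


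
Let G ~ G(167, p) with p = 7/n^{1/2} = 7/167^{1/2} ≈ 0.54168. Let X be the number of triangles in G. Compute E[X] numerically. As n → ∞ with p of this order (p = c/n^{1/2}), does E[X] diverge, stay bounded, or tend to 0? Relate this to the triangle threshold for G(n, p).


Number of potential triangles: C(167, 3) = 762355.
Each occurs with probability p³ ≈ (0.54168)³ ≈ 1.5893495e-01.
By linearity: E[X] = C(167, 3)·p³ ≈ 762355 · 1.5893495e-01 ≈ 121164.85484.
Since α = 1/2 < 1, p = c/n^{1/2} ≫ 1/n is above the triangle threshold p ~ 1/n. Asymptotically E[X] ~ (c³/6)·n^{3(1−α)} = (7³/6)·n^{1.5} → ∞; triangles are abundant w.h.p.

E[X] ≈ 121164.85484; in regime p = Θ(1/n^{1/2}) E[X] diverges (above the triangle threshold p ~ 1/n).


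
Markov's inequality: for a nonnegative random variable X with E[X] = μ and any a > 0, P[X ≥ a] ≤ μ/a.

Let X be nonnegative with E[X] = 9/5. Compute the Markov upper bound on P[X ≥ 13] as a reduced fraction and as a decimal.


μ = E[X] = 9/5, a = 13.
Markov: P[X ≥ 13] ≤ μ/a = (9/5)/13 = 9/65.
Numerically: ≈ 0.138462.
(Since a = 13 > μ = 1.800000, the bound 9/65 is < 1 and informative.)

P[X ≥ 13] ≤ 9/65 ≈ 0.138462.


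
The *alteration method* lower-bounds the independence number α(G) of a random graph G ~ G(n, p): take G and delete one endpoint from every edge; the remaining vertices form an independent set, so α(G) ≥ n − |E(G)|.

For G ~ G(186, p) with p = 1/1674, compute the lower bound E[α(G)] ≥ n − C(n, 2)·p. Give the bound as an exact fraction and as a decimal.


E[|E(G)|] = C(186, 2)·p = 17205 · (1/1674) = 185/18.
E[α(G)] ≥ n − E[|E(G)|] = 186 − 185/18 = 3163/18.
Numerically: ≈ 175.722.
(This is only a lower bound; the true E[α(G)] may be larger.)

E[α(G)] ≥ 3163/18 ≈ 175.722.


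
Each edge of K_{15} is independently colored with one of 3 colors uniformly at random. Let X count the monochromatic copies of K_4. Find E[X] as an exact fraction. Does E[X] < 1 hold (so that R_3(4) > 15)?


E[X] = C(15, 4) · 3^{1 − 6} = 1365 · 3^{−5} = 1365/243.
As a reduced fraction: E[X] = 455/81 ≈ 5.61728.
Is E[X] < 1? NO.
Since E[X] ≥ 1, the first-moment bound is inconclusive at n = 15; it does NOT by itself certify R_3(4) > 15.

E[X] = 455/81 ≈ 5.61728; E[X] ≥ 1; first-moment method inconclusive here.


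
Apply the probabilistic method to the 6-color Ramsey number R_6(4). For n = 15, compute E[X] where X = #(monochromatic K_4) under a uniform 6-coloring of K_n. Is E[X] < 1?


E[X] = C(15, 4) · 6^{1 − 6} = 1365 · 6^{−5} = 1365/7776.
As a reduced fraction: E[X] = 455/2592 ≈ 0.175540.
Is E[X] < 1? YES.
Since E[X] < 1, there exists a 6-coloring of K_{15} with no monochromatic K_4; hence R_6(4) > 15.

E[X] = 455/2592 ≈ 0.175540; E[X] < 1, so R_6(4) > 15.


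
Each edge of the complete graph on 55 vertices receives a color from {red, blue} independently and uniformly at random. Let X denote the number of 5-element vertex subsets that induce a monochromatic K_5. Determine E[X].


Let X = Σ_S X_S over the C(55, 5) = 3478761 subsets S of size 5, where X_S = 1 if the K_5 on S is monochromatic.
For a fixed S, the K_5 on S has C(5, 2) = 10 edges. P[all 10 edges red] = (1/2)^10, and likewise for blue, so P[monochromatic] = 2·(1/2)^10 = 2^{1 − 10} = 1/512.
By linearity: E[X] = C(55, 5) · 2^{1 − 10} = 3478761 · 1/512 = 3478761/512.
Numerically: E[X] ≈ 6794.45508.

E[X] = C(55,5)·2^(1−C(5,2)) = 3478761/512 ≈ 6794.45508.


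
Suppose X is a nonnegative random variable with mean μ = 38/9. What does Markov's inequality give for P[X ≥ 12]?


μ = E[X] = 38/9, a = 12.
Markov: P[X ≥ 12] ≤ μ/a = (38/9)/12 = 19/54.
Numerically: ≈ 0.351852.
(Since a = 12 > μ = 4.222222, the bound 19/54 is < 1 and informative.)

P[X ≥ 12] ≤ 19/54 ≈ 0.351852.
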